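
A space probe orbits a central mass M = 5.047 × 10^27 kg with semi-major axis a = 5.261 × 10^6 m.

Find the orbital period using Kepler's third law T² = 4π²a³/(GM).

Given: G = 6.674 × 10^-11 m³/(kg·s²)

GM = G · M = 6.674e-11 · 5.047e+27 = 3.36837e+17 m³/s².
Kepler's third law: T = 2π √(a³ / GM).
Substituting a = 5.261e+06 m and GM = 3.36837e+17 m³/s²:
T = 2π √((5.261e+06)³ / 3.36837e+17) s
T ≈ 130.6 s = 2.177 minutes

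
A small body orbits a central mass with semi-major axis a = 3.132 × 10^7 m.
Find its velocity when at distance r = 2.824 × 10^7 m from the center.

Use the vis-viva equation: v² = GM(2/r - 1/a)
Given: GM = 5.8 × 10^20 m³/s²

Vis-viva: v = √(GM · (2/r − 1/a)).
2/r − 1/a = 2/2.824e+07 − 1/3.132e+07 = 3.8893e-08 m⁻¹.
v = √(5.8e+20 · 3.8893e-08) m/s ≈ 4.75e+06 m/s = 4750 km/s.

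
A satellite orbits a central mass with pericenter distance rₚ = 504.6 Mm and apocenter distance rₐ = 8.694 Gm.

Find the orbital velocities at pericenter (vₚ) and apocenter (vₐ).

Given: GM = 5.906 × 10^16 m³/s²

Convert to SI: rₚ = 504.6 Mm = 5.046e+08 m; rₐ = 8.694 Gm = 8.694e+09 m.
Use the vis-viva equation v² = GM(2/r − 1/a) with a = (rₚ + rₐ)/2 = (5.046e+08 + 8.694e+09)/2 = 4.5993e+09 m.
vₚ = √(GM · (2/rₚ − 1/a)) = √(5.906e+16 · (2/5.046e+08 − 1/4.5993e+09)) m/s ≈ 1.487e+04 m/s = 14.87 km/s.
vₐ = √(GM · (2/rₐ − 1/a)) = √(5.906e+16 · (2/8.694e+09 − 1/4.5993e+09)) m/s ≈ 863.3 m/s = 863.3 m/s.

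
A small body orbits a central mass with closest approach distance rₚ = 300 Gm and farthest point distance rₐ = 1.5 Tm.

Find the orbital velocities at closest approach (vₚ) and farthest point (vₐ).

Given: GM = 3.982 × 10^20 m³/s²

Convert to SI: rₚ = 300 Gm = 3e+11 m; rₐ = 1.5 Tm = 1.5e+12 m.
Use the vis-viva equation v² = GM(2/r − 1/a) with a = (rₚ + rₐ)/2 = (3e+11 + 1.5e+12)/2 = 9e+11 m.
vₚ = √(GM · (2/rₚ − 1/a)) = √(3.982e+20 · (2/3e+11 − 1/9e+11)) m/s ≈ 4.703e+04 m/s = 47.03 km/s.
vₐ = √(GM · (2/rₐ − 1/a)) = √(3.982e+20 · (2/1.5e+12 − 1/9e+11)) m/s ≈ 9407 m/s = 9.407 km/s.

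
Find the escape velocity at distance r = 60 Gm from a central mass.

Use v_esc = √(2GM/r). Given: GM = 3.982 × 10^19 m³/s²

Convert to SI: r = 60 Gm = 6e+10 m.
Escape velocity comes from setting total energy to zero: ½v² − GM/r = 0 ⇒ v_esc = √(2GM / r).
v_esc = √(2 · 3.982e+19 / 6e+10) m/s ≈ 3.643e+04 m/s = 36.43 km/s.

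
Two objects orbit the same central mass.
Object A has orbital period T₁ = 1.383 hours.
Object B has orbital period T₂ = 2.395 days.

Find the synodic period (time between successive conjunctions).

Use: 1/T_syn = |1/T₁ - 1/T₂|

Convert to SI: T₁ = 1.383 hours = 4978.8 s; T₂ = 2.395 days = 206928 s.
T_syn = |T₁ · T₂ / (T₁ − T₂)|.
T_syn = |4978.8 · 206928 / (4978.8 − 206928)| s ≈ 5102 s = 1.417 hours.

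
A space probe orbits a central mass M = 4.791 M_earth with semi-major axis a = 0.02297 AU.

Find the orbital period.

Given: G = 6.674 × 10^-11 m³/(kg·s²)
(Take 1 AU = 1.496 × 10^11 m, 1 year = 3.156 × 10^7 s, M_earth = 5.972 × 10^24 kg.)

Convert to SI: a = 0.02297 AU = 3.43631e+09 m; M = 4.791 M_earth = 2.86119e+25 kg.
GM = G · M = 6.674e-11 · 2.86119e+25 = 1.90956e+15 m³/s².
Kepler's third law: T = 2π √(a³ / GM).
Substituting a = 3.43631e+09 m and GM = 1.90956e+15 m³/s²:
T = 2π √((3.43631e+09)³ / 1.90956e+15) s
T ≈ 2.896e+07 s = 0.9177 years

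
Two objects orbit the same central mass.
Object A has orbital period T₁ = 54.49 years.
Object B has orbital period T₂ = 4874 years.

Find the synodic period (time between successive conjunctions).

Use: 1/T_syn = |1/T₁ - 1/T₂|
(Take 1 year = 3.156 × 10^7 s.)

Convert to SI: T₁ = 54.49 years = 1.7197e+09 s; T₂ = 4874 years = 1.53823e+11 s.
T_syn = |T₁ · T₂ / (T₁ − T₂)|.
T_syn = |1.7197e+09 · 1.53823e+11 / (1.7197e+09 − 1.53823e+11)| s ≈ 1.739e+09 s = 55.11 years.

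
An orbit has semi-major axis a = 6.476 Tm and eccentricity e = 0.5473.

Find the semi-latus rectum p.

Convert to SI: a = 6.476 Tm = 6.476e+12 m.
p = a (1 − e²).
p = 6.476e+12 · (1 − (0.5473)²) = 6.476e+12 · 0.700463 ≈ 4.536e+12 m = 4.536 Tm.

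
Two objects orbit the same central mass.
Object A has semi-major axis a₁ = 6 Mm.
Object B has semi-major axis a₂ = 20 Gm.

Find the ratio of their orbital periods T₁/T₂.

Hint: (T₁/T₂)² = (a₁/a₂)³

Convert to SI: a₁ = 6 Mm = 6e+06 m; a₂ = 20 Gm = 2e+10 m.
From Kepler's third law, (T₁/T₂)² = (a₁/a₂)³, so T₁/T₂ = (a₁/a₂)^(3/2).
a₁/a₂ = 6e+06 / 2e+10 = 0.0003.
T₁/T₂ = (0.0003)^(3/2) ≈ 5.196e-06.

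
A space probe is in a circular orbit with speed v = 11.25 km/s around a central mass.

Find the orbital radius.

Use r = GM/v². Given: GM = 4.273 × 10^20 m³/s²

Convert to SI: v = 11.25 km/s = 11250 m/s.
For a circular orbit, v² = GM / r, so r = GM / v².
r = 4.273e+20 / (11250)² m ≈ 3.376e+12 m = 3.376 Tm.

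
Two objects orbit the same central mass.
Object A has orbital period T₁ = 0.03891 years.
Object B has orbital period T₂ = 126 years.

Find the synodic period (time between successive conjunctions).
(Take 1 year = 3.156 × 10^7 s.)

Convert to SI: T₁ = 0.03891 years = 1.228e+06 s; T₂ = 126 years = 3.97656e+09 s.
T_syn = |T₁ · T₂ / (T₁ − T₂)|.
T_syn = |1.228e+06 · 3.97656e+09 / (1.228e+06 − 3.97656e+09)| s ≈ 1.228e+06 s = 0.03892 years.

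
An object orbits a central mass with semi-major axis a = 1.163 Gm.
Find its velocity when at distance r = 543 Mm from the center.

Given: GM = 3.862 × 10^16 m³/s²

Convert to SI: a = 1.163 Gm = 1.163e+09 m; r = 543 Mm = 5.43e+08 m.
Vis-viva: v = √(GM · (2/r − 1/a)).
2/r − 1/a = 2/5.43e+08 − 1/1.163e+09 = 2.8234e-09 m⁻¹.
v = √(3.862e+16 · 2.8234e-09) m/s ≈ 1.044e+04 m/s = 10.44 km/s.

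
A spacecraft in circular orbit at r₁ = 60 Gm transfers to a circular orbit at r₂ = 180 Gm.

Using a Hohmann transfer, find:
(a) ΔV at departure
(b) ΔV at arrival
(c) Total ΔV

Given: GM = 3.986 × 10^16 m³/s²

Convert to SI: r₁ = 60 Gm = 6e+10 m; r₂ = 180 Gm = 1.8e+11 m.
Transfer semi-major axis: a_t = (r₁ + r₂)/2 = (6e+10 + 1.8e+11)/2 = 1.2e+11 m.
Circular speeds: v₁ = √(GM/r₁) = 815.066 m/s, v₂ = √(GM/r₂) = 470.579 m/s.
Transfer speeds (vis-viva v² = GM(2/r − 1/a_t)): v₁ᵗ = 998.248 m/s, v₂ᵗ = 332.749 m/s.
(a) ΔV₁ = |v₁ᵗ − v₁| ≈ 183.2 m/s = 183.2 m/s.
(b) ΔV₂ = |v₂ − v₂ᵗ| ≈ 137.8 m/s = 137.8 m/s.
(c) ΔV_total = ΔV₁ + ΔV₂ ≈ 321 m/s = 321 m/s.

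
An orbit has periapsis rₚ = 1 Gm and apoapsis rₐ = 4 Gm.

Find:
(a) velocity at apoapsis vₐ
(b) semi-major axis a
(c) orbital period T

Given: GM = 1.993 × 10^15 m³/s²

Convert to SI: rₚ = 1 Gm = 1e+09 m; rₐ = 4 Gm = 4e+09 m.
(a) With a = (rₚ + rₐ)/2 = 2.5e+09 m, vₐ = √(GM (2/rₐ − 1/a)) = √(1.993e+15 · (2/4e+09 − 1/2.5e+09)) m/s ≈ 446.4 m/s
(b) a = (rₚ + rₐ)/2 = (1e+09 + 4e+09)/2 ≈ 2.5e+09 m
(c) With a = (rₚ + rₐ)/2 = 2.5e+09 m, T = 2π √(a³/GM) = 2π √((2.5e+09)³/1.993e+15) s ≈ 1.759e+07 s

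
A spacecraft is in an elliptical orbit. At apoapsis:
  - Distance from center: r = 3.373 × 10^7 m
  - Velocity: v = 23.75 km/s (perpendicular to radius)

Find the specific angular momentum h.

Convert to SI: v = 23.75 km/s = 23750 m/s.
With v perpendicular to r, h = r · v.
h = 3.373e+07 · 23750 m²/s ≈ 8.011e+11 m²/s.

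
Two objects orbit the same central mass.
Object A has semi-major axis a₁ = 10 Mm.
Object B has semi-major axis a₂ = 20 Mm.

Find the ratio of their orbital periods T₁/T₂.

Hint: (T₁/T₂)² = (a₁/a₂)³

Convert to SI: a₁ = 10 Mm = 1e+07 m; a₂ = 20 Mm = 2e+07 m.
From Kepler's third law, (T₁/T₂)² = (a₁/a₂)³, so T₁/T₂ = (a₁/a₂)^(3/2).
a₁/a₂ = 1e+07 / 2e+07 = 0.5.
T₁/T₂ = (0.5)^(3/2) ≈ 0.3536.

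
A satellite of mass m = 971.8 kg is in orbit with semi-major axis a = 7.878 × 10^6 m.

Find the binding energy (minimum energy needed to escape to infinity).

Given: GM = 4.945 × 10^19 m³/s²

Total orbital energy is E = −GMm/(2a); binding energy is E_bind = −E = GMm/(2a).
E_bind = 4.945e+19 · 971.8 / (2 · 7.878e+06) J ≈ 3.05e+15 J = 3.05 PJ.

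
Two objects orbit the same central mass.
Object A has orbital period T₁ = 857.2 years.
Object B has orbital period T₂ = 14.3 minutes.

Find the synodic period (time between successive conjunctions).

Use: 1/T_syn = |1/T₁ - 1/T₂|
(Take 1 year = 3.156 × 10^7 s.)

Convert to SI: T₁ = 857.2 years = 2.70532e+10 s; T₂ = 14.3 minutes = 858 s.
T_syn = |T₁ · T₂ / (T₁ − T₂)|.
T_syn = |2.70532e+10 · 858 / (2.70532e+10 − 858)| s ≈ 858 s = 14.3 minutes.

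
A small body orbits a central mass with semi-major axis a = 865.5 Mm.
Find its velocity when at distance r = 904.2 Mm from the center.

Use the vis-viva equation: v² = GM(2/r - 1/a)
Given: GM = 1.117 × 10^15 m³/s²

Convert to SI: a = 865.5 Mm = 8.655e+08 m; r = 904.2 Mm = 9.042e+08 m.
Vis-viva: v = √(GM · (2/r − 1/a)).
2/r − 1/a = 2/9.042e+08 − 1/8.655e+08 = 1.0565e-09 m⁻¹.
v = √(1.117e+15 · 1.0565e-09) m/s ≈ 1086 m/s = 1.086 km/s.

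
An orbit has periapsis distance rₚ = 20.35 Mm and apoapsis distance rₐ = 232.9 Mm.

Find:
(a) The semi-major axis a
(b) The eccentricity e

Convert to SI: rₚ = 20.35 Mm = 2.035e+07 m; rₐ = 232.9 Mm = 2.329e+08 m.
(a) a = (rₚ + rₐ) / 2 = (2.035e+07 + 2.329e+08) / 2 ≈ 1.266e+08 m = 126.6 Mm.
(b) e = (rₐ − rₚ) / (rₐ + rₚ) = (2.329e+08 − 2.035e+07) / (2.329e+08 + 2.035e+07) ≈ 0.8393.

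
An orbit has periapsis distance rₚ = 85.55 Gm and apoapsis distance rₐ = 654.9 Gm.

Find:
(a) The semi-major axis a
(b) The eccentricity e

Convert to SI: rₚ = 85.55 Gm = 8.555e+10 m; rₐ = 654.9 Gm = 6.549e+11 m.
(a) a = (rₚ + rₐ) / 2 = (8.555e+10 + 6.549e+11) / 2 ≈ 3.702e+11 m = 370.2 Gm.
(b) e = (rₐ − rₚ) / (rₐ + rₚ) = (6.549e+11 − 8.555e+10) / (6.549e+11 + 8.555e+10) ≈ 0.7689.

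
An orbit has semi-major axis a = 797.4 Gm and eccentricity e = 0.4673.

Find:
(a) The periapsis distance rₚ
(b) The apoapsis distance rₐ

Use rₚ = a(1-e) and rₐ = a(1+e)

Convert to SI: a = 797.4 Gm = 7.974e+11 m.
(a) rₚ = a(1 − e) = 7.974e+11 · (1 − 0.4673) = 7.974e+11 · 0.5327 ≈ 4.248e+11 m = 424.8 Gm.
(b) rₐ = a(1 + e) = 7.974e+11 · (1 + 0.4673) = 7.974e+11 · 1.4673 ≈ 1.17e+12 m = 1.17 Tm.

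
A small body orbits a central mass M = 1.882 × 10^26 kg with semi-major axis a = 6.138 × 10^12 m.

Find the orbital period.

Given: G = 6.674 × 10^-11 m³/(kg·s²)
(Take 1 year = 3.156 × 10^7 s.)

GM = G · M = 6.674e-11 · 1.882e+26 = 1.25605e+16 m³/s².
Kepler's third law: T = 2π √(a³ / GM).
Substituting a = 6.138e+12 m and GM = 1.25605e+16 m³/s²:
T = 2π √((6.138e+12)³ / 1.25605e+16) s
T ≈ 8.525e+11 s = 2.701e+04 years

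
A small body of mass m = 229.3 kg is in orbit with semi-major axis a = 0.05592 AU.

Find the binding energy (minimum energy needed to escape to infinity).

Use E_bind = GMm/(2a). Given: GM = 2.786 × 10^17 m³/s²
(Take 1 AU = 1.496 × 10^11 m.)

Convert to SI: a = 0.05592 AU = 8.36563e+09 m.
Total orbital energy is E = −GMm/(2a); binding energy is E_bind = −E = GMm/(2a).
E_bind = 2.786e+17 · 229.3 / (2 · 8.36563e+09) J ≈ 3.818e+09 J = 3.818 GJ.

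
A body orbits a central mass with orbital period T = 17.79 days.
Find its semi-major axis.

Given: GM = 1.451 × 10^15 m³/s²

Convert to SI: T = 17.79 days = 1.53706e+06 s.
Invert Kepler's third law: a = (GM · T² / (4π²))^(1/3).
Substituting T = 1.53706e+06 s and GM = 1.451e+15 m³/s²:
a = (1.451e+15 · (1.53706e+06)² / (4π²))^(1/3) m
a ≈ 4.428e+08 m = 442.8 Mm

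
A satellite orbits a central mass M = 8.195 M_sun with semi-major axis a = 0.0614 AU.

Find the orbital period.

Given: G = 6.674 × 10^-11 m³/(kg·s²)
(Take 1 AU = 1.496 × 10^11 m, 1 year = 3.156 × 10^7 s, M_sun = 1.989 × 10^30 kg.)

Convert to SI: a = 0.0614 AU = 9.18544e+09 m; M = 8.195 M_sun = 1.62999e+31 kg.
GM = G · M = 6.674e-11 · 1.62999e+31 = 1.08785e+21 m³/s².
Kepler's third law: T = 2π √(a³ / GM).
Substituting a = 9.18544e+09 m and GM = 1.08785e+21 m³/s²:
T = 2π √((9.18544e+09)³ / 1.08785e+21) s
T ≈ 1.677e+05 s = 0.005314 years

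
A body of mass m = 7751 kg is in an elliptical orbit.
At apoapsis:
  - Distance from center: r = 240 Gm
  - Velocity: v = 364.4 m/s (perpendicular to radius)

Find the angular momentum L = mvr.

Convert to SI: r = 240 Gm = 2.4e+11 m.
Since v is perpendicular to r, L = m · v · r.
L = 7751 · 364.4 · 2.4e+11 kg·m²/s ≈ 6.779e+17 kg·m²/s.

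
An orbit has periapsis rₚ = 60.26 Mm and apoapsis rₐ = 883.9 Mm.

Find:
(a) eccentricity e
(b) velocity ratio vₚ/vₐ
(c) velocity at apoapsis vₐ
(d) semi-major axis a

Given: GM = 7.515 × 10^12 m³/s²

Convert to SI: rₚ = 60.26 Mm = 6.026e+07 m; rₐ = 883.9 Mm = 8.839e+08 m.
(a) e = (rₐ − rₚ)/(rₐ + rₚ) = (8.839e+08 − 6.026e+07)/(8.839e+08 + 6.026e+07) ≈ 0.8724
(b) Conservation of angular momentum (rₚvₚ = rₐvₐ) gives vₚ/vₐ = rₐ/rₚ = 8.839e+08/6.026e+07 ≈ 14.67
(c) With a = (rₚ + rₐ)/2 = 4.7208e+08 m, vₐ = √(GM (2/rₐ − 1/a)) = √(7.515e+12 · (2/8.839e+08 − 1/4.7208e+08)) m/s ≈ 32.94 m/s
(d) a = (rₚ + rₐ)/2 = (6.026e+07 + 8.839e+08)/2 ≈ 4.721e+08 m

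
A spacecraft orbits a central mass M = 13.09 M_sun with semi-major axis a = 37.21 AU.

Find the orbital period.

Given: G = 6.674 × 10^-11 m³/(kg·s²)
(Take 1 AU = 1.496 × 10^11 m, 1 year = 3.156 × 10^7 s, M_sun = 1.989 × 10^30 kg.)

Convert to SI: a = 37.21 AU = 5.56662e+12 m; M = 13.09 M_sun = 2.6036e+31 kg.
GM = G · M = 6.674e-11 · 2.6036e+31 = 1.73764e+21 m³/s².
Kepler's third law: T = 2π √(a³ / GM).
Substituting a = 5.56662e+12 m and GM = 1.73764e+21 m³/s²:
T = 2π √((5.56662e+12)³ / 1.73764e+21) s
T ≈ 1.98e+09 s = 62.73 years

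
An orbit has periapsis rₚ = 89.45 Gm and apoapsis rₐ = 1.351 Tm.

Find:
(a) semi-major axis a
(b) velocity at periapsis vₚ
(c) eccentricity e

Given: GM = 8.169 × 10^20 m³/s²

Convert to SI: rₚ = 89.45 Gm = 8.945e+10 m; rₐ = 1.351 Tm = 1.351e+12 m.
(a) a = (rₚ + rₐ)/2 = (8.945e+10 + 1.351e+12)/2 ≈ 7.202e+11 m
(b) With a = (rₚ + rₐ)/2 = 7.20225e+11 m, vₚ = √(GM (2/rₚ − 1/a)) = √(8.169e+20 · (2/8.945e+10 − 1/7.20225e+11)) m/s ≈ 1.309e+05 m/s
(c) e = (rₐ − rₚ)/(rₐ + rₚ) = (1.351e+12 − 8.945e+10)/(1.351e+12 + 8.945e+10) ≈ 0.8758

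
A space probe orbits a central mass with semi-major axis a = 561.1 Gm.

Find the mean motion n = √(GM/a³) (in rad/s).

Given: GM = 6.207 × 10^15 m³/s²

Convert to SI: a = 561.1 Gm = 5.611e+11 m.
n = √(GM / a³).
n = √(6.207e+15 / (5.611e+11)³) rad/s ≈ 1.874e-10 rad/s.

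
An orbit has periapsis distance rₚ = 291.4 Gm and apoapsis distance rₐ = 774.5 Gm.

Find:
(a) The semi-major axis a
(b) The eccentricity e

Convert to SI: rₚ = 291.4 Gm = 2.914e+11 m; rₐ = 774.5 Gm = 7.745e+11 m.
(a) a = (rₚ + rₐ) / 2 = (2.914e+11 + 7.745e+11) / 2 ≈ 5.33e+11 m = 533 Gm.
(b) e = (rₐ − rₚ) / (rₐ + rₚ) = (7.745e+11 − 2.914e+11) / (7.745e+11 + 2.914e+11) ≈ 0.4532.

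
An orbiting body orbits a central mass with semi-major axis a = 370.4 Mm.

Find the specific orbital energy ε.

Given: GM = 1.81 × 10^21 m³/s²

Convert to SI: a = 370.4 Mm = 3.704e+08 m.
ε = −GM / (2a).
ε = −1.81e+21 / (2 · 3.704e+08) J/kg ≈ -2.443e+12 J/kg = -2443 GJ/kg.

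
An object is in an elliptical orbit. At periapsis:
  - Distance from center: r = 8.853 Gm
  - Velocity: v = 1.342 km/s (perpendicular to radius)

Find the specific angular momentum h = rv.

Convert to SI: r = 8.853 Gm = 8.853e+09 m; v = 1.342 km/s = 1342 m/s.
With v perpendicular to r, h = r · v.
h = 8.853e+09 · 1342 m²/s ≈ 1.188e+13 m²/s.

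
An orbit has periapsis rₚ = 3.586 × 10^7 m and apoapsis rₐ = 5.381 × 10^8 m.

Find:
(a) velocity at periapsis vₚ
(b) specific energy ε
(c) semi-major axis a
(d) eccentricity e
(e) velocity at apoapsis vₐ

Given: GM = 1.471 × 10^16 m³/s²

(a) With a = (rₚ + rₐ)/2 = 2.8698e+08 m, vₚ = √(GM (2/rₚ − 1/a)) = √(1.471e+16 · (2/3.586e+07 − 1/2.8698e+08)) m/s ≈ 2.773e+04 m/s
(b) With a = (rₚ + rₐ)/2 = 2.8698e+08 m, ε = −GM/(2a) = −1.471e+16/(2 · 2.8698e+08) J/kg ≈ -2.563e+07 J/kg
(c) a = (rₚ + rₐ)/2 = (3.586e+07 + 5.381e+08)/2 ≈ 2.87e+08 m
(d) e = (rₐ − rₚ)/(rₐ + rₚ) = (5.381e+08 − 3.586e+07)/(5.381e+08 + 3.586e+07) ≈ 0.875
(e) With a = (rₚ + rₐ)/2 = 2.8698e+08 m, vₐ = √(GM (2/rₐ − 1/a)) = √(1.471e+16 · (2/5.381e+08 − 1/2.8698e+08)) m/s ≈ 1848 m/s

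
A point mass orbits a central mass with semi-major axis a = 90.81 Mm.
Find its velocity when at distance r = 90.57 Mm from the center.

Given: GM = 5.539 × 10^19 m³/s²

Convert to SI: a = 90.81 Mm = 9.081e+07 m; r = 90.57 Mm = 9.057e+07 m.
Vis-viva: v = √(GM · (2/r − 1/a)).
2/r − 1/a = 2/9.057e+07 − 1/9.081e+07 = 1.10704e-08 m⁻¹.
v = √(5.539e+19 · 1.10704e-08) m/s ≈ 7.831e+05 m/s = 783.1 km/s.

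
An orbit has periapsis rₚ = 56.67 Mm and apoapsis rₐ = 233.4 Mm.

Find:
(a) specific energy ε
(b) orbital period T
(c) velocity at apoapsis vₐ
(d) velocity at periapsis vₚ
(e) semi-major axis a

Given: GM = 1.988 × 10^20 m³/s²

Convert to SI: rₚ = 56.67 Mm = 5.667e+07 m; rₐ = 233.4 Mm = 2.334e+08 m.
(a) With a = (rₚ + rₐ)/2 = 1.45035e+08 m, ε = −GM/(2a) = −1.988e+20/(2 · 1.45035e+08) J/kg ≈ -6.854e+11 J/kg
(b) With a = (rₚ + rₐ)/2 = 1.45035e+08 m, T = 2π √(a³/GM) = 2π √((1.45035e+08)³/1.988e+20) s ≈ 778.4 s
(c) With a = (rₚ + rₐ)/2 = 1.45035e+08 m, vₐ = √(GM (2/rₐ − 1/a)) = √(1.988e+20 · (2/2.334e+08 − 1/1.45035e+08)) m/s ≈ 5.769e+05 m/s
(d) With a = (rₚ + rₐ)/2 = 1.45035e+08 m, vₚ = √(GM (2/rₚ − 1/a)) = √(1.988e+20 · (2/5.667e+07 − 1/1.45035e+08)) m/s ≈ 2.376e+06 m/s
(e) a = (rₚ + rₐ)/2 = (5.667e+07 + 2.334e+08)/2 ≈ 1.45e+08 m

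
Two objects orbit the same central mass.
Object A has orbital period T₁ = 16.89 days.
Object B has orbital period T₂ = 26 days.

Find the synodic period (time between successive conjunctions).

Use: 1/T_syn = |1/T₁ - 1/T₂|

Convert to SI: T₁ = 16.89 days = 1.4593e+06 s; T₂ = 26 days = 2.2464e+06 s.
T_syn = |T₁ · T₂ / (T₁ − T₂)|.
T_syn = |1.4593e+06 · 2.2464e+06 / (1.4593e+06 − 2.2464e+06)| s ≈ 4.165e+06 s = 48.2 days.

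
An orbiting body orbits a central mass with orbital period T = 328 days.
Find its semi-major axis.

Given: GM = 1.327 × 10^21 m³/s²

Convert to SI: T = 328 days = 2.83392e+07 s.
Invert Kepler's third law: a = (GM · T² / (4π²))^(1/3).
Substituting T = 2.83392e+07 s and GM = 1.327e+21 m³/s²:
a = (1.327e+21 · (2.83392e+07)² / (4π²))^(1/3) m
a ≈ 3e+11 m = 300 Gm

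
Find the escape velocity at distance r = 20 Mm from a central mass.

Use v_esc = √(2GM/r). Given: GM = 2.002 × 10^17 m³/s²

Convert to SI: r = 20 Mm = 2e+07 m.
Escape velocity comes from setting total energy to zero: ½v² − GM/r = 0 ⇒ v_esc = √(2GM / r).
v_esc = √(2 · 2.002e+17 / 2e+07) m/s ≈ 1.415e+05 m/s = 141.5 km/s.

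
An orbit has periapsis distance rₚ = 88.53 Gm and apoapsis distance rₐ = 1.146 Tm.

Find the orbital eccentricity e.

Convert to SI: rₚ = 88.53 Gm = 8.853e+10 m; rₐ = 1.146 Tm = 1.146e+12 m.
e = (rₐ − rₚ) / (rₐ + rₚ).
e = (1.146e+12 − 8.853e+10) / (1.146e+12 + 8.853e+10) = 1.05747e+12 / 1.23453e+12 ≈ 0.8566.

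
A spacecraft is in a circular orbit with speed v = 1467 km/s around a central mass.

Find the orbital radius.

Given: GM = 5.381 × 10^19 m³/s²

Convert to SI: v = 1467 km/s = 1.467e+06 m/s.
For a circular orbit, v² = GM / r, so r = GM / v².
r = 5.381e+19 / (1.467e+06)² m ≈ 2.5e+07 m = 25 Mm.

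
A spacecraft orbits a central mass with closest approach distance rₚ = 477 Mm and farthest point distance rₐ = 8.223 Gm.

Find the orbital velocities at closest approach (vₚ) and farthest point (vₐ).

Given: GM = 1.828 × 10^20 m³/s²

Convert to SI: rₚ = 477 Mm = 4.77e+08 m; rₐ = 8.223 Gm = 8.223e+09 m.
Use the vis-viva equation v² = GM(2/r − 1/a) with a = (rₚ + rₐ)/2 = (4.77e+08 + 8.223e+09)/2 = 4.35e+09 m.
vₚ = √(GM · (2/rₚ − 1/a)) = √(1.828e+20 · (2/4.77e+08 − 1/4.35e+09)) m/s ≈ 8.511e+05 m/s = 851.1 km/s.
vₐ = √(GM · (2/rₐ − 1/a)) = √(1.828e+20 · (2/8.223e+09 − 1/4.35e+09)) m/s ≈ 4.937e+04 m/s = 49.37 km/s.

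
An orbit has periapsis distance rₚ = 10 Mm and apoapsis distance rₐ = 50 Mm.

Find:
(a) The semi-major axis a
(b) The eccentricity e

Convert to SI: rₚ = 10 Mm = 1e+07 m; rₐ = 50 Mm = 5e+07 m.
(a) a = (rₚ + rₐ) / 2 = (1e+07 + 5e+07) / 2 ≈ 3e+07 m = 30 Mm.
(b) e = (rₐ − rₚ) / (rₐ + rₚ) = (5e+07 − 1e+07) / (5e+07 + 1e+07) ≈ 0.6667.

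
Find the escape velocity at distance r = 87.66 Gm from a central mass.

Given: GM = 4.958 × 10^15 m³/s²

Convert to SI: r = 87.66 Gm = 8.766e+10 m.
Escape velocity comes from setting total energy to zero: ½v² − GM/r = 0 ⇒ v_esc = √(2GM / r).
v_esc = √(2 · 4.958e+15 / 8.766e+10) m/s ≈ 336.3 m/s = 336.3 m/s.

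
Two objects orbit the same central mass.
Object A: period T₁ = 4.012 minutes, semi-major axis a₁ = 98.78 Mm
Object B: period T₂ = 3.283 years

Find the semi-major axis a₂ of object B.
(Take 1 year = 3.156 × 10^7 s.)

Convert to SI: T₁ = 4.012 minutes = 240.72 s; a₁ = 98.78 Mm = 9.878e+07 m; T₂ = 3.283 years = 1.03611e+08 s.
Kepler's third law: (T₁/T₂)² = (a₁/a₂)³ ⇒ a₂ = a₁ · (T₂/T₁)^(2/3).
T₂/T₁ = 1.03611e+08 / 240.72 = 430423.
a₂ = 9.878e+07 · (430423)^(2/3) m ≈ 5.631e+11 m = 563.1 Gm.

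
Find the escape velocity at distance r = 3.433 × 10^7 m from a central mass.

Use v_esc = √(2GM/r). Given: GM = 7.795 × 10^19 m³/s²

Escape velocity comes from setting total energy to zero: ½v² − GM/r = 0 ⇒ v_esc = √(2GM / r).
v_esc = √(2 · 7.795e+19 / 3.433e+07) m/s ≈ 2.131e+06 m/s = 2131 km/s.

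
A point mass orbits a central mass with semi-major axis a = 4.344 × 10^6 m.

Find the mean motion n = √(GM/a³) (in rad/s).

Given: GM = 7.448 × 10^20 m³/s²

n = √(GM / a³).
n = √(7.448e+20 / (4.344e+06)³) rad/s ≈ 3.014 rad/s.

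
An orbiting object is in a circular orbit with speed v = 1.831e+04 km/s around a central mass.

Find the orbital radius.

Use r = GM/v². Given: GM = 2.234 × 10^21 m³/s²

Convert to SI: v = 1.831e+04 km/s = 1.831e+07 m/s.
For a circular orbit, v² = GM / r, so r = GM / v².
r = 2.234e+21 / (1.831e+07)² m ≈ 6.664e+06 m = 6.664 × 10^6 m.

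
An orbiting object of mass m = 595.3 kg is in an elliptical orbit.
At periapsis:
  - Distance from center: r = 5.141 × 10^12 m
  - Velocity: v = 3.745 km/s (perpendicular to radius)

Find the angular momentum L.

Convert to SI: v = 3.745 km/s = 3745 m/s.
Since v is perpendicular to r, L = m · v · r.
L = 595.3 · 3745 · 5.141e+12 kg·m²/s ≈ 1.146e+19 kg·m²/s.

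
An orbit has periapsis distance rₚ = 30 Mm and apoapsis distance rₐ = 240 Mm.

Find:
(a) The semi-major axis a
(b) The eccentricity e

Convert to SI: rₚ = 30 Mm = 3e+07 m; rₐ = 240 Mm = 2.4e+08 m.
(a) a = (rₚ + rₐ) / 2 = (3e+07 + 2.4e+08) / 2 ≈ 1.35e+08 m = 135 Mm.
(b) e = (rₐ − rₚ) / (rₐ + rₚ) = (2.4e+08 − 3e+07) / (2.4e+08 + 3e+07) ≈ 0.7778.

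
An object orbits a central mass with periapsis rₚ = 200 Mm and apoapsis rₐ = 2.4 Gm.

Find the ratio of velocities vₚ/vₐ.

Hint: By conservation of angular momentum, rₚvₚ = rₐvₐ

Convert to SI: rₚ = 200 Mm = 2e+08 m; rₐ = 2.4 Gm = 2.4e+09 m.
Conservation of angular momentum gives rₚvₚ = rₐvₐ, so vₚ/vₐ = rₐ/rₚ.
vₚ/vₐ = 2.4e+09 / 2e+08 ≈ 12.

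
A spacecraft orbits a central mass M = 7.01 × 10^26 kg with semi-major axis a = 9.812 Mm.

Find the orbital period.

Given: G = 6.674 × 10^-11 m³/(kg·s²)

Convert to SI: a = 9.812 Mm = 9.812e+06 m.
GM = G · M = 6.674e-11 · 7.01e+26 = 4.67847e+16 m³/s².
Kepler's third law: T = 2π √(a³ / GM).
Substituting a = 9.812e+06 m and GM = 4.67847e+16 m³/s²:
T = 2π √((9.812e+06)³ / 4.67847e+16) s
T ≈ 892.8 s = 14.88 minutes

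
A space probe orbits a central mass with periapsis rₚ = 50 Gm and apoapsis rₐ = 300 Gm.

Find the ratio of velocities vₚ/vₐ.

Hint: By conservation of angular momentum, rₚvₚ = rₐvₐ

Convert to SI: rₚ = 50 Gm = 5e+10 m; rₐ = 300 Gm = 3e+11 m.
Conservation of angular momentum gives rₚvₚ = rₐvₐ, so vₚ/vₐ = rₐ/rₚ.
vₚ/vₐ = 3e+11 / 5e+10 ≈ 6.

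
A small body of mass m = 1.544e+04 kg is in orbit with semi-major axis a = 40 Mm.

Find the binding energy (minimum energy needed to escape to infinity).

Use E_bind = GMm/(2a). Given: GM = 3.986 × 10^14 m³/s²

Convert to SI: a = 40 Mm = 4e+07 m.
Total orbital energy is E = −GMm/(2a); binding energy is E_bind = −E = GMm/(2a).
E_bind = 3.986e+14 · 1.544e+04 / (2 · 4e+07) J ≈ 7.693e+10 J = 76.93 GJ.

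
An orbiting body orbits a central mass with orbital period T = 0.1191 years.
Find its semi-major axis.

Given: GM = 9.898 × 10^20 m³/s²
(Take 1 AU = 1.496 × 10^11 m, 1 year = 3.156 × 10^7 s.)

Convert to SI: T = 0.1191 years = 3.7588e+06 s.
Invert Kepler's third law: a = (GM · T² / (4π²))^(1/3).
Substituting T = 3.7588e+06 s and GM = 9.898e+20 m³/s²:
a = (9.898e+20 · (3.7588e+06)² / (4π²))^(1/3) m
a ≈ 7.076e+10 m = 0.473 AU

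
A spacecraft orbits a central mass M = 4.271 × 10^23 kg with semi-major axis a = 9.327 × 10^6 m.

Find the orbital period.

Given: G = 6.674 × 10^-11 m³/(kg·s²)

GM = G · M = 6.674e-11 · 4.271e+23 = 2.85047e+13 m³/s².
Kepler's third law: T = 2π √(a³ / GM).
Substituting a = 9.327e+06 m and GM = 2.85047e+13 m³/s²:
T = 2π √((9.327e+06)³ / 2.85047e+13) s
T ≈ 3.352e+04 s = 9.312 hours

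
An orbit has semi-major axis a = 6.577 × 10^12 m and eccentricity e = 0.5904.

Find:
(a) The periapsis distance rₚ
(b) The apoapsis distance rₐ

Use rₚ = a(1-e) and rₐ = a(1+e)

(a) rₚ = a(1 − e) = 6.577e+12 · (1 − 0.5904) = 6.577e+12 · 0.4096 ≈ 2.694e+12 m = 2.694 × 10^12 m.
(b) rₐ = a(1 + e) = 6.577e+12 · (1 + 0.5904) = 6.577e+12 · 1.5904 ≈ 1.046e+13 m = 1.046 × 10^13 m.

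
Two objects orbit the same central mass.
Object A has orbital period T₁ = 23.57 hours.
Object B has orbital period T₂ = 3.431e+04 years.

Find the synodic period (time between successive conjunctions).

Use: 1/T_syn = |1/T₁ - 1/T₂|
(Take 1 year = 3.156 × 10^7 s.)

Convert to SI: T₁ = 23.57 hours = 84852 s; T₂ = 3.431e+04 years = 1.08282e+12 s.
T_syn = |T₁ · T₂ / (T₁ − T₂)|.
T_syn = |84852 · 1.08282e+12 / (84852 − 1.08282e+12)| s ≈ 8.485e+04 s = 23.57 hours.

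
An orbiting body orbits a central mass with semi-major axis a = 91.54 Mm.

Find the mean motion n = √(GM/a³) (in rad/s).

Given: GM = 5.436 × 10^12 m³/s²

Convert to SI: a = 91.54 Mm = 9.154e+07 m.
n = √(GM / a³).
n = √(5.436e+12 / (9.154e+07)³) rad/s ≈ 2.662e-06 rad/s.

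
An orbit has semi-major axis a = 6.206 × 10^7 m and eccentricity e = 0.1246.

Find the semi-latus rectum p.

p = a (1 − e²).
p = 6.206e+07 · (1 − (0.1246)²) = 6.206e+07 · 0.984475 ≈ 6.11e+07 m = 6.11 × 10^7 m.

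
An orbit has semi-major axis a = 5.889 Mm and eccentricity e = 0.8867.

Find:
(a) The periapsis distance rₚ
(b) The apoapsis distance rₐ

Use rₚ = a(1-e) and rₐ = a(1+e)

Convert to SI: a = 5.889 Mm = 5.889e+06 m.
(a) rₚ = a(1 − e) = 5.889e+06 · (1 − 0.8867) = 5.889e+06 · 0.1133 ≈ 6.672e+05 m = 667.2 km.
(b) rₐ = a(1 + e) = 5.889e+06 · (1 + 0.8867) = 5.889e+06 · 1.8867 ≈ 1.111e+07 m = 11.11 Mm.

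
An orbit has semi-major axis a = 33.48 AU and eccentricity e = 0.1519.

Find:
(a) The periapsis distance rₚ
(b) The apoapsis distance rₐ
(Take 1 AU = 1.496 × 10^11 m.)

Convert to SI: a = 33.48 AU = 5.00861e+12 m.
(a) rₚ = a(1 − e) = 5.00861e+12 · (1 − 0.1519) = 5.00861e+12 · 0.8481 ≈ 4.248e+12 m = 28.39 AU.
(b) rₐ = a(1 + e) = 5.00861e+12 · (1 + 0.1519) = 5.00861e+12 · 1.1519 ≈ 5.769e+12 m = 38.57 AU.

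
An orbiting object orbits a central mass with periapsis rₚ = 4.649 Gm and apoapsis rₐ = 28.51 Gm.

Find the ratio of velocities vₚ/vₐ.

Convert to SI: rₚ = 4.649 Gm = 4.649e+09 m; rₐ = 28.51 Gm = 2.851e+10 m.
Conservation of angular momentum gives rₚvₚ = rₐvₐ, so vₚ/vₐ = rₐ/rₚ.
vₚ/vₐ = 2.851e+10 / 4.649e+09 ≈ 6.133.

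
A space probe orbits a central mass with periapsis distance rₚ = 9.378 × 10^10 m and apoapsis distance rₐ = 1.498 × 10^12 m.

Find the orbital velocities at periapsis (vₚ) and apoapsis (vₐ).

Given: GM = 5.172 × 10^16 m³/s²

Use the vis-viva equation v² = GM(2/r − 1/a) with a = (rₚ + rₐ)/2 = (9.378e+10 + 1.498e+12)/2 = 7.9589e+11 m.
vₚ = √(GM · (2/rₚ − 1/a)) = √(5.172e+16 · (2/9.378e+10 − 1/7.9589e+11)) m/s ≈ 1019 m/s = 1.019 km/s.
vₐ = √(GM · (2/rₐ − 1/a)) = √(5.172e+16 · (2/1.498e+12 − 1/7.9589e+11)) m/s ≈ 63.78 m/s = 63.78 m/s.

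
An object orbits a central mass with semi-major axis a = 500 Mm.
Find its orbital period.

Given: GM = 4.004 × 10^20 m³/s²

Convert to SI: a = 500 Mm = 5e+08 m.
Kepler's third law: T = 2π √(a³ / GM).
Substituting a = 5e+08 m and GM = 4.004e+20 m³/s²:
T = 2π √((5e+08)³ / 4.004e+20) s
T ≈ 3511 s = 58.51 minutes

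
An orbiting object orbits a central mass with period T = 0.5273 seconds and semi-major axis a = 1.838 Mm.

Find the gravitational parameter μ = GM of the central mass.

Convert to SI: a = 1.838 Mm = 1.838e+06 m.
GM = 4π² · a³ / T².
GM = 4π² · (1.838e+06)³ / (0.5273)² m³/s² ≈ 8.816e+20 m³/s² = 8.816 × 10^20 m³/s².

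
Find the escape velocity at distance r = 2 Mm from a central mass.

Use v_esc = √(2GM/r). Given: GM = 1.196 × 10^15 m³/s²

Convert to SI: r = 2 Mm = 2e+06 m.
Escape velocity comes from setting total energy to zero: ½v² − GM/r = 0 ⇒ v_esc = √(2GM / r).
v_esc = √(2 · 1.196e+15 / 2e+06) m/s ≈ 3.458e+04 m/s = 34.58 km/s.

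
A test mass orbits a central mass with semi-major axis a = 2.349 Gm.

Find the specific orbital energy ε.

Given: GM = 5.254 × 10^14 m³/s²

Convert to SI: a = 2.349 Gm = 2.349e+09 m.
ε = −GM / (2a).
ε = −5.254e+14 / (2 · 2.349e+09) J/kg ≈ -1.118e+05 J/kg = -111.8 kJ/kg.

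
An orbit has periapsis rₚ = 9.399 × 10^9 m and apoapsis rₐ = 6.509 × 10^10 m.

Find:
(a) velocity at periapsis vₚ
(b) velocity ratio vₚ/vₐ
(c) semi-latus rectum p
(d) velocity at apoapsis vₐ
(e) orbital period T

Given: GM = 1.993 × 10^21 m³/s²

(a) With a = (rₚ + rₐ)/2 = 3.72445e+10 m, vₚ = √(GM (2/rₚ − 1/a)) = √(1.993e+21 · (2/9.399e+09 − 1/3.72445e+10)) m/s ≈ 6.087e+05 m/s
(b) Conservation of angular momentum (rₚvₚ = rₐvₐ) gives vₚ/vₐ = rₐ/rₚ = 6.509e+10/9.399e+09 ≈ 6.925
(c) From a = (rₚ + rₐ)/2 = 3.72445e+10 m and e = (rₐ − rₚ)/(rₐ + rₚ) = 0.747641, p = a(1 − e²) = 3.72445e+10 · (1 − (0.747641)²) ≈ 1.643e+10 m
(d) With a = (rₚ + rₐ)/2 = 3.72445e+10 m, vₐ = √(GM (2/rₐ − 1/a)) = √(1.993e+21 · (2/6.509e+10 − 1/3.72445e+10)) m/s ≈ 8.79e+04 m/s
(e) With a = (rₚ + rₐ)/2 = 3.72445e+10 m, T = 2π √(a³/GM) = 2π √((3.72445e+10)³/1.993e+21) s ≈ 1.012e+06 s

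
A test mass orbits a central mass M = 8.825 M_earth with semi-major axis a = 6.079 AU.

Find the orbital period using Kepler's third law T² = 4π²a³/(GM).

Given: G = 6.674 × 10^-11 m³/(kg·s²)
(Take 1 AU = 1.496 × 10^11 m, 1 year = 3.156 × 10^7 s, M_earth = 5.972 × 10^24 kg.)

Convert to SI: a = 6.079 AU = 9.09418e+11 m; M = 8.825 M_earth = 5.27029e+25 kg.
GM = G · M = 6.674e-11 · 5.27029e+25 = 3.51739e+15 m³/s².
Kepler's third law: T = 2π √(a³ / GM).
Substituting a = 9.09418e+11 m and GM = 3.51739e+15 m³/s²:
T = 2π √((9.09418e+11)³ / 3.51739e+15) s
T ≈ 9.188e+10 s = 2911 years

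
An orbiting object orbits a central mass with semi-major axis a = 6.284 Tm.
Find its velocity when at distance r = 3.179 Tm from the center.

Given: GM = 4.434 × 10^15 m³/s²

Convert to SI: a = 6.284 Tm = 6.284e+12 m; r = 3.179 Tm = 3.179e+12 m.
Vis-viva: v = √(GM · (2/r − 1/a)).
2/r − 1/a = 2/3.179e+12 − 1/6.284e+12 = 4.69994e-13 m⁻¹.
v = √(4.434e+15 · 4.69994e-13) m/s ≈ 45.65 m/s = 45.65 m/s.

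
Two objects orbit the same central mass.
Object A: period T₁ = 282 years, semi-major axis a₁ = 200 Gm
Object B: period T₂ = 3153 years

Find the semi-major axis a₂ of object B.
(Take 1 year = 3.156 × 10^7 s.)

Convert to SI: T₁ = 282 years = 8.89992e+09 s; a₁ = 200 Gm = 2e+11 m; T₂ = 3153 years = 9.95087e+10 s.
Kepler's third law: (T₁/T₂)² = (a₁/a₂)³ ⇒ a₂ = a₁ · (T₂/T₁)^(2/3).
T₂/T₁ = 9.95087e+10 / 8.89992e+09 = 11.1809.
a₂ = 2e+11 · (11.1809)^(2/3) m ≈ 1e+12 m = 1 Tm.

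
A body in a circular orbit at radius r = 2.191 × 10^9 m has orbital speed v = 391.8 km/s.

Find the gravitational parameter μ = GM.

Convert to SI: v = 391.8 km/s = 391800 m/s.
For a circular orbit v² = GM/r, so GM = v² · r.
GM = (391800)² · 2.191e+09 m³/s² ≈ 3.363e+20 m³/s² = 3.363 × 10^20 m³/s².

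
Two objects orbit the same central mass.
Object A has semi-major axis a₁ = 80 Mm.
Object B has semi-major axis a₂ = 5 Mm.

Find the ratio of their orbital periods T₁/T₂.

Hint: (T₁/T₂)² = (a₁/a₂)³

Convert to SI: a₁ = 80 Mm = 8e+07 m; a₂ = 5 Mm = 5e+06 m.
From Kepler's third law, (T₁/T₂)² = (a₁/a₂)³, so T₁/T₂ = (a₁/a₂)^(3/2).
a₁/a₂ = 8e+07 / 5e+06 = 16.
T₁/T₂ = (16)^(3/2) ≈ 64.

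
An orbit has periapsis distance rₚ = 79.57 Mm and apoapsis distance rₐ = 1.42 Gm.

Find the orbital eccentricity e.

Convert to SI: rₚ = 79.57 Mm = 7.957e+07 m; rₐ = 1.42 Gm = 1.42e+09 m.
e = (rₐ − rₚ) / (rₐ + rₚ).
e = (1.42e+09 − 7.957e+07) / (1.42e+09 + 7.957e+07) = 1.34043e+09 / 1.49957e+09 ≈ 0.8939.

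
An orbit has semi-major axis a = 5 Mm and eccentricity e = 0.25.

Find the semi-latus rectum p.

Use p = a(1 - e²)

Convert to SI: a = 5 Mm = 5e+06 m.
p = a (1 − e²).
p = 5e+06 · (1 − (0.25)²) = 5e+06 · 0.9375 ≈ 4.688e+06 m = 4.688 Mm.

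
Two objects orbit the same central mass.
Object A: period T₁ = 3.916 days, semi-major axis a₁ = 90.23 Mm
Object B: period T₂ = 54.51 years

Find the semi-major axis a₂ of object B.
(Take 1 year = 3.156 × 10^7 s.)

Convert to SI: T₁ = 3.916 days = 338342 s; a₁ = 90.23 Mm = 9.023e+07 m; T₂ = 54.51 years = 1.72034e+09 s.
Kepler's third law: (T₁/T₂)² = (a₁/a₂)³ ⇒ a₂ = a₁ · (T₂/T₁)^(2/3).
T₂/T₁ = 1.72034e+09 / 338342 = 5084.6.
a₂ = 9.023e+07 · (5084.6)^(2/3) m ≈ 2.668e+10 m = 26.68 Gm.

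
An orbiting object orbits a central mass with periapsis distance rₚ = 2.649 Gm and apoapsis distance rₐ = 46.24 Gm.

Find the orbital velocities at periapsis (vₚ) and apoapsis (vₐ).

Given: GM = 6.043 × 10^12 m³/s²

Convert to SI: rₚ = 2.649 Gm = 2.649e+09 m; rₐ = 46.24 Gm = 4.624e+10 m.
Use the vis-viva equation v² = GM(2/r − 1/a) with a = (rₚ + rₐ)/2 = (2.649e+09 + 4.624e+10)/2 = 2.44445e+10 m.
vₚ = √(GM · (2/rₚ − 1/a)) = √(6.043e+12 · (2/2.649e+09 − 1/2.44445e+10)) m/s ≈ 65.69 m/s = 65.69 m/s.
vₐ = √(GM · (2/rₐ − 1/a)) = √(6.043e+12 · (2/4.624e+10 − 1/2.44445e+10)) m/s ≈ 3.763 m/s = 3.763 m/s.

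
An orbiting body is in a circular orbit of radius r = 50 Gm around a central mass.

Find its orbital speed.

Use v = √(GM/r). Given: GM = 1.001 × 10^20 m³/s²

Convert to SI: r = 50 Gm = 5e+10 m.
For a circular orbit, gravity supplies the centripetal force, so v = √(GM / r).
v = √(1.001e+20 / 5e+10) m/s ≈ 4.474e+04 m/s = 44.74 km/s.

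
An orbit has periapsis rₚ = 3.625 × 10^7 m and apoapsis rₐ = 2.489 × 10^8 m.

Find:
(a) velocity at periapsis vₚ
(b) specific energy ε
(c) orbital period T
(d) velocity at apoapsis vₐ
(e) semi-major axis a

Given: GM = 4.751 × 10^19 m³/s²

(a) With a = (rₚ + rₐ)/2 = 1.42575e+08 m, vₚ = √(GM (2/rₚ − 1/a)) = √(4.751e+19 · (2/3.625e+07 − 1/1.42575e+08)) m/s ≈ 1.513e+06 m/s
(b) With a = (rₚ + rₐ)/2 = 1.42575e+08 m, ε = −GM/(2a) = −4.751e+19/(2 · 1.42575e+08) J/kg ≈ -1.666e+11 J/kg
(c) With a = (rₚ + rₐ)/2 = 1.42575e+08 m, T = 2π √(a³/GM) = 2π √((1.42575e+08)³/4.751e+19) s ≈ 1552 s
(d) With a = (rₚ + rₐ)/2 = 1.42575e+08 m, vₐ = √(GM (2/rₐ − 1/a)) = √(4.751e+19 · (2/2.489e+08 − 1/1.42575e+08)) m/s ≈ 2.203e+05 m/s
(e) a = (rₚ + rₐ)/2 = (3.625e+07 + 2.489e+08)/2 ≈ 1.426e+08 m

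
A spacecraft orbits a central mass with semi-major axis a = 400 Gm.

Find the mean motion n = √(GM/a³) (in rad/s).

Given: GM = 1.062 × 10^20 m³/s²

Convert to SI: a = 400 Gm = 4e+11 m.
n = √(GM / a³).
n = √(1.062e+20 / (4e+11)³) rad/s ≈ 4.074e-08 rad/s.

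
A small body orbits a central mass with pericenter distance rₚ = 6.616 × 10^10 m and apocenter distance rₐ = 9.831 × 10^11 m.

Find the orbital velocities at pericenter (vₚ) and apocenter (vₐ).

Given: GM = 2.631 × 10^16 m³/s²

Use the vis-viva equation v² = GM(2/r − 1/a) with a = (rₚ + rₐ)/2 = (6.616e+10 + 9.831e+11)/2 = 5.2463e+11 m.
vₚ = √(GM · (2/rₚ − 1/a)) = √(2.631e+16 · (2/6.616e+10 − 1/5.2463e+11)) m/s ≈ 863.2 m/s = 863.2 m/s.
vₐ = √(GM · (2/rₐ − 1/a)) = √(2.631e+16 · (2/9.831e+11 − 1/5.2463e+11)) m/s ≈ 58.09 m/s = 58.09 m/s.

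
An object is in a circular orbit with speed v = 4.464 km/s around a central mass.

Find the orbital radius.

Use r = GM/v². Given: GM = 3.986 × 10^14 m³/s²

Convert to SI: v = 4.464 km/s = 4464 m/s.
For a circular orbit, v² = GM / r, so r = GM / v².
r = 3.986e+14 / (4464)² m ≈ 2e+07 m = 20 Mm.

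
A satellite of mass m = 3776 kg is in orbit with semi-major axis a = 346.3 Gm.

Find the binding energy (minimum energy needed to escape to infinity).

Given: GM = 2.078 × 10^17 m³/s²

Convert to SI: a = 346.3 Gm = 3.463e+11 m.
Total orbital energy is E = −GMm/(2a); binding energy is E_bind = −E = GMm/(2a).
E_bind = 2.078e+17 · 3776 / (2 · 3.463e+11) J ≈ 1.133e+09 J = 1.133 GJ.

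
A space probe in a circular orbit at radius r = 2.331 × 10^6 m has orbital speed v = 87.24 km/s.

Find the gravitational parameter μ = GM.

Convert to SI: v = 87.24 km/s = 87240 m/s.
For a circular orbit v² = GM/r, so GM = v² · r.
GM = (87240)² · 2.331e+06 m³/s² ≈ 1.774e+16 m³/s² = 1.774 × 10^16 m³/s².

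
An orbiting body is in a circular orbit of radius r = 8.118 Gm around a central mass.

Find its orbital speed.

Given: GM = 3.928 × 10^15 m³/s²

Convert to SI: r = 8.118 Gm = 8.118e+09 m.
For a circular orbit, gravity supplies the centripetal force, so v = √(GM / r).
v = √(3.928e+15 / 8.118e+09) m/s ≈ 695.6 m/s = 695.6 m/s.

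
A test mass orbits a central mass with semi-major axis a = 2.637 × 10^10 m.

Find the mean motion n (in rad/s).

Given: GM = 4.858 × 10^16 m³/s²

n = √(GM / a³).
n = √(4.858e+16 / (2.637e+10)³) rad/s ≈ 5.147e-08 rad/s.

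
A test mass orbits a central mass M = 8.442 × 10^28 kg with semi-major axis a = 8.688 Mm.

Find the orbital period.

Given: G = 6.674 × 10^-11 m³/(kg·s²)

Convert to SI: a = 8.688 Mm = 8.688e+06 m.
GM = G · M = 6.674e-11 · 8.442e+28 = 5.63419e+18 m³/s².
Kepler's third law: T = 2π √(a³ / GM).
Substituting a = 8.688e+06 m and GM = 5.63419e+18 m³/s²:
T = 2π √((8.688e+06)³ / 5.63419e+18) s
T ≈ 67.79 s = 1.13 minutes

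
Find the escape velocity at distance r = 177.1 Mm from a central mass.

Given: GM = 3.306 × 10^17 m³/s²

Convert to SI: r = 177.1 Mm = 1.771e+08 m.
Escape velocity comes from setting total energy to zero: ½v² − GM/r = 0 ⇒ v_esc = √(2GM / r).
v_esc = √(2 · 3.306e+17 / 1.771e+08) m/s ≈ 6.11e+04 m/s = 61.1 km/s.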